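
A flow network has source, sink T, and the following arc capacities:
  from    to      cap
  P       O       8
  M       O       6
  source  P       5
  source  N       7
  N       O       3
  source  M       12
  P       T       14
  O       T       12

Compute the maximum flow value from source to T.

14

Augment source→P→T: bottleneck 5. Total 5.
Augment source→M→O→T: bottleneck 6. Total 11.
Augment source→N→O→T: bottleneck 3. Total 14.
No augmenting path remains in the residual graph.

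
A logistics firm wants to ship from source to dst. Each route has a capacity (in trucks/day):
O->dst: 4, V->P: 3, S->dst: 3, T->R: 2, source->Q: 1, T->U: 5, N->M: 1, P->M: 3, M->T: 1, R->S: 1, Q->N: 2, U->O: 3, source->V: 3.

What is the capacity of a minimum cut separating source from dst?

1

Max flow = 1 (via 1 augmenting path).
In the residual at optimum, the set reachable from source is {M, N, P, Q, V, source}.
Cut edges: M->T (cap 1). Sum = 1.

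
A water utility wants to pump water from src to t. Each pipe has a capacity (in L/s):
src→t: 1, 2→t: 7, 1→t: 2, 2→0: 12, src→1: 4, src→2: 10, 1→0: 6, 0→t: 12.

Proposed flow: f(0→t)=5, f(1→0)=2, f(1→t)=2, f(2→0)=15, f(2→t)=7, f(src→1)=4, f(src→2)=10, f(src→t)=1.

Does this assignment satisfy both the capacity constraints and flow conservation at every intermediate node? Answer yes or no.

No

Capacity violated on 2→0: flow 15 > capacity 12.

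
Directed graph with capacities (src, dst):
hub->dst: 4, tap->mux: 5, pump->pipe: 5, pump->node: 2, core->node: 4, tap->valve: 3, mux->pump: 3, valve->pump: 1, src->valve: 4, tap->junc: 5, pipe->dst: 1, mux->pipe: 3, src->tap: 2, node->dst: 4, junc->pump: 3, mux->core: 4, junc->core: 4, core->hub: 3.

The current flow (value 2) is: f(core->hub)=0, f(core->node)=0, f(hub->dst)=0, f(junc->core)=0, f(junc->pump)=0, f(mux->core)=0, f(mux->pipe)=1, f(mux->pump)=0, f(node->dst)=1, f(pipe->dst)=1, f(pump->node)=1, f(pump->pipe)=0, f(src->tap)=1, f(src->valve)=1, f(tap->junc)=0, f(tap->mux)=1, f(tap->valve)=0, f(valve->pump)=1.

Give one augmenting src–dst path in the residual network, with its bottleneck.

Residual along src->tap->mux->pump->node->dst: src->tap: 1, tap->mux: 4, mux->pump: 3, pump->node: 1, node->dst: 3.
Bottleneck = min = 1.

src->tap->mux->pump->node->dst, bottleneck 1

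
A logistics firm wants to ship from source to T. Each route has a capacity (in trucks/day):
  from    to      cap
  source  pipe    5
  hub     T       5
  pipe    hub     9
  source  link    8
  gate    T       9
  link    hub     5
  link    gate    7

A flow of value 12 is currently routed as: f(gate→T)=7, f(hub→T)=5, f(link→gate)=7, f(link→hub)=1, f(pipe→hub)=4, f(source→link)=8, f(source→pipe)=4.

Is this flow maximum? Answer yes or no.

Residual reachable from source: {hub, link, pipe, source}; T is not reachable.
Saturated cut: link→gate, hub→T with total capacity 12 = current flow value. Flow is maximum.

Yes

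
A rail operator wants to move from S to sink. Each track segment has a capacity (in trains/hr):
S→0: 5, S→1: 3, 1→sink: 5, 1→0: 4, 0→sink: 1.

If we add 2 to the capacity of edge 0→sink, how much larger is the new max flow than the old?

2

Original max flow = 4.
After raising cap(0→sink), augmenting paths through that edge carry 2 more units.
New max flow = 6. Increase = 2.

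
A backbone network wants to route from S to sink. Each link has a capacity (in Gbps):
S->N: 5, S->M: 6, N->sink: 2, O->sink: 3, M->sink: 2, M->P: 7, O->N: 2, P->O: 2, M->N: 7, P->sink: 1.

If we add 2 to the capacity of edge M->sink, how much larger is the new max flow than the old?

Original max flow = 7.
After raising cap(M->sink), augmenting paths through that edge carry 1 more unit.
New max flow = 8. Increase = 1.

1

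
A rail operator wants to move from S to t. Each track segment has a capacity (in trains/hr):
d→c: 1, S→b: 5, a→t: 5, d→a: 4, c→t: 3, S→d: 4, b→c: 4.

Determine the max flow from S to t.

Augment S→d→a→t: bottleneck 4. Total 4.
Augment S→b→c→t: bottleneck 3. Total 7.
No augmenting path remains in the residual graph.

7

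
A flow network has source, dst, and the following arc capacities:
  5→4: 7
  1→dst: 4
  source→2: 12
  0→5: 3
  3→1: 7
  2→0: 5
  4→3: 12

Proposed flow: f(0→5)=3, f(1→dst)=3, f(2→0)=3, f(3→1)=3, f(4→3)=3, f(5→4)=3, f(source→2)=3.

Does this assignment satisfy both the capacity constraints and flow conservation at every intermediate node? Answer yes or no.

Yes

Every edge has 0 ≤ f(e) ≤ cap(e).
At each intermediate node, inflow equals outflow.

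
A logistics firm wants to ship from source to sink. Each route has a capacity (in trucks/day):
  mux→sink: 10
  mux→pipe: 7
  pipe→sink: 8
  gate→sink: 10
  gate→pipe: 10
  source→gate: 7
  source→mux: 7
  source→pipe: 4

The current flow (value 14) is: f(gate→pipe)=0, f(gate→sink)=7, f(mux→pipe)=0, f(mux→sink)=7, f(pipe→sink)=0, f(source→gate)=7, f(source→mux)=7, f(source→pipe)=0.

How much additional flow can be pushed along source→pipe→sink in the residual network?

Residual capacities along the path: source→pipe: 4, pipe→sink: 8.
Minimum is 4.

4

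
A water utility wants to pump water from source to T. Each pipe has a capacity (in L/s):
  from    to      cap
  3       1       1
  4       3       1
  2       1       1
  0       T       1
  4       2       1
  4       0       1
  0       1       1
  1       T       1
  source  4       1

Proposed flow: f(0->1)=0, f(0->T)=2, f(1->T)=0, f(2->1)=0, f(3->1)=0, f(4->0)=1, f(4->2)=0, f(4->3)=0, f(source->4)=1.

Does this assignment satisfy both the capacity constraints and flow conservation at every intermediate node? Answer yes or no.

Capacity violated on 0->T: flow 2 > capacity 1.

No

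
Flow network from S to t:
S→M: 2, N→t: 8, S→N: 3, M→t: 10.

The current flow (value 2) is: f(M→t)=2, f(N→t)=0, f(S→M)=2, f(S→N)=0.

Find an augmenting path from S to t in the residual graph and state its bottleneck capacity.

S→N→t, bottleneck 3

Residual along S→N→t: S→N: 3, N→t: 8.
Bottleneck = min = 3.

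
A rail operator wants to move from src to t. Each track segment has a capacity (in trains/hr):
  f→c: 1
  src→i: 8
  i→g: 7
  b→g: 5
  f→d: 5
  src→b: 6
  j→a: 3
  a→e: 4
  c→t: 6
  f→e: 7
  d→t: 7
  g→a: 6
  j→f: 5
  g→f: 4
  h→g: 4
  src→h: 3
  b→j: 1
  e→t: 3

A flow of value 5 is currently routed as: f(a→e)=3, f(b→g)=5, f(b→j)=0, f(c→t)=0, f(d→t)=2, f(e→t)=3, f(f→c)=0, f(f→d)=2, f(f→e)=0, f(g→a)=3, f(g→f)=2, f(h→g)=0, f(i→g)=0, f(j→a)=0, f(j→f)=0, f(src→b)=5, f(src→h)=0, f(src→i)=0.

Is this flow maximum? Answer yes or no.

No

Residual path src→b→j→f→d→t has bottleneck 1 > 0.
Pushing 1 along it raises the flow to 6, so the given flow is not maximum.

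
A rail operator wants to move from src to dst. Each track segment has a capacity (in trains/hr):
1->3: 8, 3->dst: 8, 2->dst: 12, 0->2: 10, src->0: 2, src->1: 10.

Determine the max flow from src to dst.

Augment src->0->2->dst: bottleneck 2. Total 2.
Augment src->1->3->dst: bottleneck 8. Total 10.
No augmenting path remains in the residual graph.

10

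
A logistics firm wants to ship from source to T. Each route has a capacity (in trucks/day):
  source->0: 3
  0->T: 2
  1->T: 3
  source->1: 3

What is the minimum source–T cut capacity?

Max flow = 5 (via 2 augmenting paths).
In the residual at optimum, the set reachable from source is {0, source}.
Cut edges: source->1 (cap 3), 0->T (cap 2). Sum = 5.

5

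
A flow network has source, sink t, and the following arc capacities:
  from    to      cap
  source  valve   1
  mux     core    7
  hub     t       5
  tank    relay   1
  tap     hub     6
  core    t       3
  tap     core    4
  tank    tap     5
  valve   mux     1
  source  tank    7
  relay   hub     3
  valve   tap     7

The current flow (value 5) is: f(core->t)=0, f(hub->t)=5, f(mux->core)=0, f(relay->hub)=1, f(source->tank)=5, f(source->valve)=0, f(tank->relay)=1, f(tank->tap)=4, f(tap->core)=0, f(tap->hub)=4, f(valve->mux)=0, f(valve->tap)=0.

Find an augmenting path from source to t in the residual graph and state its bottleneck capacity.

source->tank->tap->core->t, bottleneck 1

Residual along source->tank->tap->core->t: source->tank: 2, tank->tap: 1, tap->core: 4, core->t: 3.
Bottleneck = min = 1.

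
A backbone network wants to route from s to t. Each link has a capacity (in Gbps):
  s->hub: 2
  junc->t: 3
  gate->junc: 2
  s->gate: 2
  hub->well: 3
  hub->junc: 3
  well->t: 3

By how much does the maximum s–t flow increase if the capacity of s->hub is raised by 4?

2

Original max flow = 4.
After raising cap(s->hub), augmenting paths through that edge carry 2 more units.
New max flow = 6. Increase = 2.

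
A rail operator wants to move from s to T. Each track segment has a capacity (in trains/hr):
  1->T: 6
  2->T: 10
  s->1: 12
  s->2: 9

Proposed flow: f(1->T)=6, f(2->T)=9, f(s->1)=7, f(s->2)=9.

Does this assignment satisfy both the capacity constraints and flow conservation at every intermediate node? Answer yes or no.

No

Conservation fails at 1: inflow 7 ≠ outflow 6.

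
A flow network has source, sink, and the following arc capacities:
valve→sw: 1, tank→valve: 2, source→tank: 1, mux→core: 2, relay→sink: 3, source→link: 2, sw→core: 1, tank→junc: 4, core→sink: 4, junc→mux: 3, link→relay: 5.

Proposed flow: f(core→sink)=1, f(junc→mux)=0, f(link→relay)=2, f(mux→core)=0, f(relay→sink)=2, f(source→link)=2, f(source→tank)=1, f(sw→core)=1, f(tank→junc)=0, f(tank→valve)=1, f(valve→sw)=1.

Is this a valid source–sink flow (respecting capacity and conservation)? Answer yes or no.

Every edge has 0 ≤ f(e) ≤ cap(e).
At each intermediate node, inflow equals outflow.

Yes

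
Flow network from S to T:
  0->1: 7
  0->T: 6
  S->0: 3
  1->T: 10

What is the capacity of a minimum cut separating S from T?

3

Max flow = 3 (via 1 augmenting path).
In the residual at optimum, the set reachable from S is {S}.
Cut edges: S->0 (cap 3). Sum = 3.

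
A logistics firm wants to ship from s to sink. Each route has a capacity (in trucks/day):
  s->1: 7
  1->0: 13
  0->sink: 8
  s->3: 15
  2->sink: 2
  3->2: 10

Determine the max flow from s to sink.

Augment s->3->2->sink: bottleneck 2. Total 2.
Augment s->1->0->sink: bottleneck 7. Total 9.
No augmenting path remains in the residual graph.

9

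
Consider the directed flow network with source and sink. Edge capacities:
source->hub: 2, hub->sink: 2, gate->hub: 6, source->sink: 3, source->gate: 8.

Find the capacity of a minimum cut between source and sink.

Max flow = 5 (via 2 augmenting paths).
In the residual at optimum, the set reachable from source is {gate, hub, source}.
Cut edges: source->sink (cap 3), hub->sink (cap 2). Sum = 5.

5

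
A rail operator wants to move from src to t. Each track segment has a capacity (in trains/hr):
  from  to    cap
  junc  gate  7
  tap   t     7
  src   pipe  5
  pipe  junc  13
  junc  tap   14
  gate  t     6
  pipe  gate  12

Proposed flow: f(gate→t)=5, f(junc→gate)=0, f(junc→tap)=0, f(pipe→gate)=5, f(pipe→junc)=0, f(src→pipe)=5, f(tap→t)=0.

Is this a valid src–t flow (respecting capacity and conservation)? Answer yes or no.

Yes

Every edge has 0 ≤ f(e) ≤ cap(e).
At each intermediate node, inflow equals outflow.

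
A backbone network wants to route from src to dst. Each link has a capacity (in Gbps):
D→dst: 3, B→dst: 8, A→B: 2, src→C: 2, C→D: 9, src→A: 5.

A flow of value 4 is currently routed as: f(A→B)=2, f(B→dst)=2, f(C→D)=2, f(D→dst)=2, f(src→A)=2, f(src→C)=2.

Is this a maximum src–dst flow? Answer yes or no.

Yes

Residual reachable from src: {A, src}; dst is not reachable.
Saturated cut: A→B, src→C with total capacity 4 = current flow value. Flow is maximum.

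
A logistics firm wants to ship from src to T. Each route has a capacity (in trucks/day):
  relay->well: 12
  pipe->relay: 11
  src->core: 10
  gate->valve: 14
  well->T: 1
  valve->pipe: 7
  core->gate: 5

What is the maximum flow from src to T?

1

Augment src->core->gate->valve->pipe->relay->well->T: bottleneck 1. Total 1.
No augmenting path remains in the residual graph.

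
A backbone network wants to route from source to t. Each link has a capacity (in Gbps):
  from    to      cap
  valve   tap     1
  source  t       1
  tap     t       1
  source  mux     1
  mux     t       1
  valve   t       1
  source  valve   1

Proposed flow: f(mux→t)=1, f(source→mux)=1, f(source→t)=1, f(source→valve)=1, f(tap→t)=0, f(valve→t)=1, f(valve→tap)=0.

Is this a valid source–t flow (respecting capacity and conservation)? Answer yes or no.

Yes

Every edge has 0 ≤ f(e) ≤ cap(e).
At each intermediate node, inflow equals outflow.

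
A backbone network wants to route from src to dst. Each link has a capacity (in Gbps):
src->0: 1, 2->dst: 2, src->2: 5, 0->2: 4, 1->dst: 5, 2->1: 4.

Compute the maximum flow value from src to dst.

Augment src->2->dst: bottleneck 2. Total 2.
Augment src->2->1->dst: bottleneck 3. Total 5.
Augment src->0->2->1->dst: bottleneck 1. Total 6.
No augmenting path remains in the residual graph.

6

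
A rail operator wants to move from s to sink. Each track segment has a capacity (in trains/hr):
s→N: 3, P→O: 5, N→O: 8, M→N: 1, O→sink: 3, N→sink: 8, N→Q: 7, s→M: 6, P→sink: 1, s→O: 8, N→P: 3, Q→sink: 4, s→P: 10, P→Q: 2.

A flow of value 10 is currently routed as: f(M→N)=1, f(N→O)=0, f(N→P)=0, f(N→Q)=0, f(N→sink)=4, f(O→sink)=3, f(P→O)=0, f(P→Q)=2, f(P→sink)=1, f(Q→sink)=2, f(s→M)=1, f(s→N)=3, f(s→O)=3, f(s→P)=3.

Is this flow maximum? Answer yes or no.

Residual reachable from s: {M, O, P, s}; sink is not reachable.
Saturated cut: s→N, M→N, P→Q, P→sink, O→sink with total capacity 10 = current flow value. Flow is maximum.

Yes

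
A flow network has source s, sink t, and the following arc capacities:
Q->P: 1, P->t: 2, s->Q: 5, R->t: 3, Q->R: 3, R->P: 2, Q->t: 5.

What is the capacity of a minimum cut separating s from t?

5

Max flow = 5 (via 1 augmenting path).
In the residual at optimum, the set reachable from s is {s}.
Cut edges: s->Q (cap 5). Sum = 5.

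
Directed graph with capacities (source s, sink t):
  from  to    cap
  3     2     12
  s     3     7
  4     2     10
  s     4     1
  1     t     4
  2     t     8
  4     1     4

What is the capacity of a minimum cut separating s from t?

8

Max flow = 8 (via 2 augmenting paths).
In the residual at optimum, the set reachable from s is {s}.
Cut edges: s→3 (cap 7), s→4 (cap 1). Sum = 8.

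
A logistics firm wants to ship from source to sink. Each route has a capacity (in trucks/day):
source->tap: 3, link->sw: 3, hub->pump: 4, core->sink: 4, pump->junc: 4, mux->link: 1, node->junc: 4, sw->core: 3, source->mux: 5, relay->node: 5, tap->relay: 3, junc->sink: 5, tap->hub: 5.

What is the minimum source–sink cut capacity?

4

Max flow = 4 (via 2 augmenting paths).
In the residual at optimum, the set reachable from source is {mux, source}.
Cut edges: mux->link (cap 1), source->tap (cap 3). Sum = 4.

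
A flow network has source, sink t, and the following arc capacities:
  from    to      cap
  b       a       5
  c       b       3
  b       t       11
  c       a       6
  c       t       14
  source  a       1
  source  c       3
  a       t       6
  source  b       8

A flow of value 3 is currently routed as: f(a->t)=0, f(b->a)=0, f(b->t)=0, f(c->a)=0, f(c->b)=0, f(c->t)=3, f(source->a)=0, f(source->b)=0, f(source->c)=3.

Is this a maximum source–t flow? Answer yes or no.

Residual path source->b->t has bottleneck 8 > 0.
Pushing 8 along it raises the flow to 11, so the given flow is not maximum.

No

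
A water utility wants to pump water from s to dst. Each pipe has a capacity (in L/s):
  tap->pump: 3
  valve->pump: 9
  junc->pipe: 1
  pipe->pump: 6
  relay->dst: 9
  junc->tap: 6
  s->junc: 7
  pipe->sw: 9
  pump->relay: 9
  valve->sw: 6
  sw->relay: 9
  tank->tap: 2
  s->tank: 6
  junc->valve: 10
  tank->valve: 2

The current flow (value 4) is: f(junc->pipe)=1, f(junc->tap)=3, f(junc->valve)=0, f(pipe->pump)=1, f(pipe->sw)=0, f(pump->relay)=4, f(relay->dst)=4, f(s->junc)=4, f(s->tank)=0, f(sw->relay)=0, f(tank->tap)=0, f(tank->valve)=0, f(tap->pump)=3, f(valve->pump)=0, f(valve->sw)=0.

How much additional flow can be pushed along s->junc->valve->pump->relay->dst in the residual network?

3

Residual capacities along the path: s->junc: 3, junc->valve: 10, valve->pump: 9, pump->relay: 5, relay->dst: 5.
Minimum is 3.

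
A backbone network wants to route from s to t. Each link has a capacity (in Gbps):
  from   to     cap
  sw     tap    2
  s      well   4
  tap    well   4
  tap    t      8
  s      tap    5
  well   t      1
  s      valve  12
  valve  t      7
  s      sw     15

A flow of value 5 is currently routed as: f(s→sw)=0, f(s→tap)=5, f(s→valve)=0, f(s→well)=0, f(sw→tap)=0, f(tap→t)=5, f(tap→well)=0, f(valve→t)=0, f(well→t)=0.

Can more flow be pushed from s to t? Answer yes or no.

Residual path s→well→t has bottleneck 1 > 0.
Pushing 1 along it raises the flow to 6, so the given flow is not maximum.

Yes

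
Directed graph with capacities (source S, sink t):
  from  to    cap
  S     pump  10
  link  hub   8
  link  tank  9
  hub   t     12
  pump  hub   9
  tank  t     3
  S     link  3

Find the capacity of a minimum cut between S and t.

Max flow = 12 (via 2 augmenting paths).
In the residual at optimum, the set reachable from S is {S, pump}.
Cut edges: S->link (cap 3), pump->hub (cap 9). Sum = 12.

12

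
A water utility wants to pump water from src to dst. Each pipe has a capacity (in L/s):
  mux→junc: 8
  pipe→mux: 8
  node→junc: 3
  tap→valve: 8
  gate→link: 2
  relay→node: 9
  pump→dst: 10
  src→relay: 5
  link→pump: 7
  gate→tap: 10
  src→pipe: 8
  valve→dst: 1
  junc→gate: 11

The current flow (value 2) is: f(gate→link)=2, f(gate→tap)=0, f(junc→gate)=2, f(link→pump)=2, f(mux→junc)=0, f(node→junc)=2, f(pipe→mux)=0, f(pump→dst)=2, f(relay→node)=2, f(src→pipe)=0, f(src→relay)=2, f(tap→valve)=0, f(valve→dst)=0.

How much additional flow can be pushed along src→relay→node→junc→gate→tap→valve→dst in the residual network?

1

Residual capacities along the path: src→relay: 3, relay→node: 7, node→junc: 1, junc→gate: 9, gate→tap: 10, tap→valve: 8, valve→dst: 1.
Minimum is 1.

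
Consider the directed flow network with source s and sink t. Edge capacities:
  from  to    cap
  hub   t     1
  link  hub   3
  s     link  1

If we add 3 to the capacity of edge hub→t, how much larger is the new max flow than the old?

0

Original max flow = 1.
Edge hub→t does not cross the min cut (source side {s}), so extra capacity there cannot help.
New max flow = 1. Increase = 0.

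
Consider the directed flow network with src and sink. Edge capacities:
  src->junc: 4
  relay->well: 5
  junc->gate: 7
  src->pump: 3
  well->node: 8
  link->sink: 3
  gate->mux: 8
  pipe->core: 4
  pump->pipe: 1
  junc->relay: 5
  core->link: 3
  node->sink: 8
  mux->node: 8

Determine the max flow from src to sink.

Augment src->pump->pipe->core->link->sink: bottleneck 1. Total 1.
Augment src->junc->gate->mux->node->sink: bottleneck 4. Total 5.
No augmenting path remains in the residual graph.

5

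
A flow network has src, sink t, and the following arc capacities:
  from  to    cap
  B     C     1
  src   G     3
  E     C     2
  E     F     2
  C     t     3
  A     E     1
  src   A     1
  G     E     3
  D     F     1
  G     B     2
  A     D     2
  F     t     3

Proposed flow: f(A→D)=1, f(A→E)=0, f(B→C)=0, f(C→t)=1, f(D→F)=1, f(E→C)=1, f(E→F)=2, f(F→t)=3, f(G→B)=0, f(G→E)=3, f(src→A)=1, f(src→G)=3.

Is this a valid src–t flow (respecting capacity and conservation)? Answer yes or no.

Yes

Every edge has 0 ≤ f(e) ≤ cap(e).
At each intermediate node, inflow equals outflow.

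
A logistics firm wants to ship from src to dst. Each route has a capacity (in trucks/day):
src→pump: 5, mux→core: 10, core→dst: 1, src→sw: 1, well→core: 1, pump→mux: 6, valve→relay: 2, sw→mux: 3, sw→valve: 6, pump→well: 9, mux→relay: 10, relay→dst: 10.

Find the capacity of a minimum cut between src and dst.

Max flow = 6 (via 3 augmenting paths).
In the residual at optimum, the set reachable from src is {src}.
Cut edges: src→pump (cap 5), src→sw (cap 1). Sum = 6.

6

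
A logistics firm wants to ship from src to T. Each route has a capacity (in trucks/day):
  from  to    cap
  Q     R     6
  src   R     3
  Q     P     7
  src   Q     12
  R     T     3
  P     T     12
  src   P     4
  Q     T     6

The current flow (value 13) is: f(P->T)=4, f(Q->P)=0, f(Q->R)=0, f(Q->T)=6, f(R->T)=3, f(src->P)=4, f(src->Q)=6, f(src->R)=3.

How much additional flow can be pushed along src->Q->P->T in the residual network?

Residual capacities along the path: src->Q: 6, Q->P: 7, P->T: 8.
Minimum is 6.

6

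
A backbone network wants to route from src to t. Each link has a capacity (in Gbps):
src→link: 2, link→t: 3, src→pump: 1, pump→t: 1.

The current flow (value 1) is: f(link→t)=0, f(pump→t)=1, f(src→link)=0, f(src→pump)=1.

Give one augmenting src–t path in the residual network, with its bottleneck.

Residual along src→link→t: src→link: 2, link→t: 3.
Bottleneck = min = 2.

src→link→t, bottleneck 2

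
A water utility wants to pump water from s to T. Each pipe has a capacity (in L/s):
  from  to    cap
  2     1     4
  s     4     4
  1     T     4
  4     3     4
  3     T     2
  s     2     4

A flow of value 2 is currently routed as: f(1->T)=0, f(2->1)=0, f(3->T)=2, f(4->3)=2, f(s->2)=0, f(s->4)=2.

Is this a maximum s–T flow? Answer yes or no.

Residual path s->2->1->T has bottleneck 4 > 0.
Pushing 4 along it raises the flow to 6, so the given flow is not maximum.

No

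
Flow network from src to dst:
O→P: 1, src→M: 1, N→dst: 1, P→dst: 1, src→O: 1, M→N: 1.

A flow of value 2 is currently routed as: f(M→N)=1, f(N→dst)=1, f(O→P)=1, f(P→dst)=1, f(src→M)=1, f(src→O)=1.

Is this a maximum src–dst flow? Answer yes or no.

Residual reachable from src: {src}; dst is not reachable.
Saturated cut: src→O, src→M with total capacity 2 = current flow value. Flow is maximum.

Yes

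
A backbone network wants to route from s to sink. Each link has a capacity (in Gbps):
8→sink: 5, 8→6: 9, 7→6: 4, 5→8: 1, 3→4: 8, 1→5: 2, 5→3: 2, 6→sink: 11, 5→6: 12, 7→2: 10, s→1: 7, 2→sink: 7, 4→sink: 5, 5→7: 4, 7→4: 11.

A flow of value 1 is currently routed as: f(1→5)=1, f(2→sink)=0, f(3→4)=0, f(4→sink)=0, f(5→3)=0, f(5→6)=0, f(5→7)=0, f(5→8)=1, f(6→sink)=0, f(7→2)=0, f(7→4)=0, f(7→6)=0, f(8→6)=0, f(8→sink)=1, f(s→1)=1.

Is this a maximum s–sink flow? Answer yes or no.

No

Residual path s→1→5→6→sink has bottleneck 1 > 0.
Pushing 1 along it raises the flow to 2, so the given flow is not maximum.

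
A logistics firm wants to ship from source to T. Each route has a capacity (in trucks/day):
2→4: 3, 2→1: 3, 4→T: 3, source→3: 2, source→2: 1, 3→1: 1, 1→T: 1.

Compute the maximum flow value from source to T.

2

Augment source→3→1→T: bottleneck 1. Total 1.
Augment source→2→4→T: bottleneck 1. Total 2.
No augmenting path remains in the residual graph.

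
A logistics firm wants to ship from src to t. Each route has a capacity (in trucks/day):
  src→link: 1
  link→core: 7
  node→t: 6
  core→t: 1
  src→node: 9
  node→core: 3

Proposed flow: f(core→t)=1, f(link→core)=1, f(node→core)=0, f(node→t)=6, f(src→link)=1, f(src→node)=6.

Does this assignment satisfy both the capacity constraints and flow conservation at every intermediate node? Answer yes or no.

Every edge has 0 ≤ f(e) ≤ cap(e).
At each intermediate node, inflow equals outflow.

Yes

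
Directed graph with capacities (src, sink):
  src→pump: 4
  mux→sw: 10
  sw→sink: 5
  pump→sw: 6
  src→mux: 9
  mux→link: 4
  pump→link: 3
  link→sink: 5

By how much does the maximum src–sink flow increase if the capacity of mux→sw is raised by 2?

0

Original max flow = 10.
Edge mux→sw does not cross the min cut (source side {link, mux, pump, src, sw}), so extra capacity there cannot help.
New max flow = 10. Increase = 0.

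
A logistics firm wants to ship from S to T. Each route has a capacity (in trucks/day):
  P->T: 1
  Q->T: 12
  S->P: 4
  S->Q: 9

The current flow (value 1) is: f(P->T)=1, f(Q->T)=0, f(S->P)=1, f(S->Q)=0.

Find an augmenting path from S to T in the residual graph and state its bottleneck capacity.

S->Q->T, bottleneck 9

Residual along S->Q->T: S->Q: 9, Q->T: 12.
Bottleneck = min = 9.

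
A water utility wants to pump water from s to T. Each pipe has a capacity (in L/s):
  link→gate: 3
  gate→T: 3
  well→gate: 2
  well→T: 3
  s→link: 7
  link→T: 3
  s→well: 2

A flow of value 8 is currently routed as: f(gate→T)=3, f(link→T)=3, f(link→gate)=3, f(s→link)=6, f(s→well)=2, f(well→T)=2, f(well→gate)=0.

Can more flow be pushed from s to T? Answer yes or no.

Residual reachable from s: {link, s}; T is not reachable.
Saturated cut: s→well, link→gate, link→T with total capacity 8 = current flow value. Flow is maximum.

No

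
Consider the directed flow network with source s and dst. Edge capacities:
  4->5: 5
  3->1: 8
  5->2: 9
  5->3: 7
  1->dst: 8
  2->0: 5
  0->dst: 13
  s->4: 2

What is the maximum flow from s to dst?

2

Augment s->4->5->3->1->dst: bottleneck 2. Total 2.
No augmenting path remains in the residual graph.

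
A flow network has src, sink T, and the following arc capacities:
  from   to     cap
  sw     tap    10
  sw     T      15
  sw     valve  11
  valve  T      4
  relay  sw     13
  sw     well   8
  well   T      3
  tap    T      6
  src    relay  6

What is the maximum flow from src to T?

6

Augment src->relay->sw->T: bottleneck 6. Total 6.
No augmenting path remains in the residual graph.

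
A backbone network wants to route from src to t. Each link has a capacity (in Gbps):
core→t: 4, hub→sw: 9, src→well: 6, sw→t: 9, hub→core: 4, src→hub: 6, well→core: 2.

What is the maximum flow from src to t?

Augment src→well→core→t: bottleneck 2. Total 2.
Augment src→hub→core→t: bottleneck 2. Total 4.
Augment src→hub→sw→t: bottleneck 4. Total 8.
No augmenting path remains in the residual graph.

8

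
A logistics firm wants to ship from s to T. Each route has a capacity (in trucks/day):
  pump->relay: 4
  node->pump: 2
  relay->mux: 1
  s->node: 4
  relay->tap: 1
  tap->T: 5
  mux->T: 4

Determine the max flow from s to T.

Augment s->node->pump->relay->mux->T: bottleneck 1. Total 1.
Augment s->node->pump->relay->tap->T: bottleneck 1. Total 2.
No augmenting path remains in the residual graph.

2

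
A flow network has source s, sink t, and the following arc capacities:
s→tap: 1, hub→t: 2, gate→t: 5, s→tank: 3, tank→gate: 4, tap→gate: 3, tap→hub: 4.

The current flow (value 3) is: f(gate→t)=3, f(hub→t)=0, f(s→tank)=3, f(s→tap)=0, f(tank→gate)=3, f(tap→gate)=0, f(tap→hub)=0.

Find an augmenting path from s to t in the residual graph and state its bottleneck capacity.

Residual along s→tap→gate→t: s→tap: 1, tap→gate: 3, gate→t: 2.
Bottleneck = min = 1.

s→tap→gate→t, bottleneck 1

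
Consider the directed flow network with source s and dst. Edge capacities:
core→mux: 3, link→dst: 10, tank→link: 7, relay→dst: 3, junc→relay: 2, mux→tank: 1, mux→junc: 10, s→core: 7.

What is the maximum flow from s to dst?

Augment s→core→mux→junc→relay→dst: bottleneck 2. Total 2.
Augment s→core→mux→tank→link→dst: bottleneck 1. Total 3.
No augmenting path remains in the residual graph.

3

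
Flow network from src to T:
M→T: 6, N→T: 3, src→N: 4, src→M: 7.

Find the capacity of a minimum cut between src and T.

9

Max flow = 9 (via 2 augmenting paths).
In the residual at optimum, the set reachable from src is {M, N, src}.
Cut edges: M→T (cap 6), N→T (cap 3). Sum = 9.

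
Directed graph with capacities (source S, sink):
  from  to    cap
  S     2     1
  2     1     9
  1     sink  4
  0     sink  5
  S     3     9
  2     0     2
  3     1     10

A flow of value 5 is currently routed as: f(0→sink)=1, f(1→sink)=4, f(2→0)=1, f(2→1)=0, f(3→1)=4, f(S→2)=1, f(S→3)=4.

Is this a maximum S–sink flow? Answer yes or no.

Yes

Residual reachable from S: {1, 3, S}; sink is not reachable.
Saturated cut: S→2, 1→sink with total capacity 5 = current flow value. Flow is maximum.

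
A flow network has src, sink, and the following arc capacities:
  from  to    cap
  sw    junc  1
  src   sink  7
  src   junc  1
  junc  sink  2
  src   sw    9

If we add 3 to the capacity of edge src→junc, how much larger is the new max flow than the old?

0

Original max flow = 9.
Even with extra capacity on src→junc, another cut of capacity 9 remains binding.
New max flow = 9. Increase = 0.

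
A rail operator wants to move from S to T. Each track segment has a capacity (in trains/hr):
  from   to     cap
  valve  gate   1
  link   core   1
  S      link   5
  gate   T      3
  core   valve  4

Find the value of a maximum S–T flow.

1

Augment S->link->core->valve->gate->T: bottleneck 1. Total 1.
No augmenting path remains in the residual graph.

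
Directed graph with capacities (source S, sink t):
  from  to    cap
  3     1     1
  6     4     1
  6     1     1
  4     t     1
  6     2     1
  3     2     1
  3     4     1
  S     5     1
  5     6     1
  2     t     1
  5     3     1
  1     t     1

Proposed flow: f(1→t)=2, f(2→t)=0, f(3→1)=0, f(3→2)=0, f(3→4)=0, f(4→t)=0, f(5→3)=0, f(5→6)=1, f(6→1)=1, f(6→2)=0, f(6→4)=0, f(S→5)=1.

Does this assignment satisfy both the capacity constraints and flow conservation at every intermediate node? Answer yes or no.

No

Capacity violated on 1→t: flow 2 > capacity 1.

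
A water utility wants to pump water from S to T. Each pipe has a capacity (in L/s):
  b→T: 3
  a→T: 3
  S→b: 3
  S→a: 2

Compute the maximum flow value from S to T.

5

Augment S→a→T: bottleneck 2. Total 2.
Augment S→b→T: bottleneck 3. Total 5.
No augmenting path remains in the residual graph.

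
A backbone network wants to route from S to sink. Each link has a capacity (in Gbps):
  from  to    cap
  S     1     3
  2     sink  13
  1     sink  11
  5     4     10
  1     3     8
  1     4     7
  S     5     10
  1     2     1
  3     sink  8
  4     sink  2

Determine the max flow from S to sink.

Augment S→1→sink: bottleneck 3. Total 3.
Augment S→5→4→sink: bottleneck 2. Total 5.
No augmenting path remains in the residual graph.

5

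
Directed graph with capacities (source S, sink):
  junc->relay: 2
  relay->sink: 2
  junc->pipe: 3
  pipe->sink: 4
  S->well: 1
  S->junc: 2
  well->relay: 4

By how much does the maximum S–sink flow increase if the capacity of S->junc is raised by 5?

Original max flow = 3.
After raising cap(S->junc), augmenting paths through that edge carry 2 more units.
New max flow = 5. Increase = 2.

2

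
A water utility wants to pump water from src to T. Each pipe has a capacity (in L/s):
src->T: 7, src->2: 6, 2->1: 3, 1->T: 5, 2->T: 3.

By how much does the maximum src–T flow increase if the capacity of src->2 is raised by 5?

0

Original max flow = 13.
Even with extra capacity on src->2, another cut of capacity 13 remains binding.
New max flow = 13. Increase = 0.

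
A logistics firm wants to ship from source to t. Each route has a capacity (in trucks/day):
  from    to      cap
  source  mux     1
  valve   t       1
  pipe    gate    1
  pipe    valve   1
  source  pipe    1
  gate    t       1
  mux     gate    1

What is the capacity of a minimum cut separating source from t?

Max flow = 2 (via 2 augmenting paths).
In the residual at optimum, the set reachable from source is {source}.
Cut edges: source->pipe (cap 1), source->mux (cap 1). Sum = 2.

2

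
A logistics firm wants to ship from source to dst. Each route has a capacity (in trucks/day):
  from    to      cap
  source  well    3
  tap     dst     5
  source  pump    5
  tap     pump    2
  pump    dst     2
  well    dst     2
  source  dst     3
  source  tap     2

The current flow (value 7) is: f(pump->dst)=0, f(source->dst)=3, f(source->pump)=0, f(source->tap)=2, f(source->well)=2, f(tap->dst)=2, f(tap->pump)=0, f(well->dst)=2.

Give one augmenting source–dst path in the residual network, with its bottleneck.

source->pump->dst, bottleneck 2

Residual along source->pump->dst: source->pump: 5, pump->dst: 2.
Bottleneck = min = 2.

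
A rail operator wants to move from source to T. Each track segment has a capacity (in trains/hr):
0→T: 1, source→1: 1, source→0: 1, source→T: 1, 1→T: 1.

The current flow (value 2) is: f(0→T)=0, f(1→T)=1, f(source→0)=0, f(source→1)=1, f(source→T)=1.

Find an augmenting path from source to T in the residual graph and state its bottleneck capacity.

Residual along source→0→T: source→0: 1, 0→T: 1.
Bottleneck = min = 1.

source→0→T, bottleneck 1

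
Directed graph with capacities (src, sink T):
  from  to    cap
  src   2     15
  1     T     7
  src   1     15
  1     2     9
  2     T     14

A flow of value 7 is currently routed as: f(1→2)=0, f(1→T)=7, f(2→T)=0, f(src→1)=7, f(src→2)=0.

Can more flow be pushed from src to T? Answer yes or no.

Yes

Residual path src→2→T has bottleneck 14 > 0.
Pushing 14 along it raises the flow to 21, so the given flow is not maximum.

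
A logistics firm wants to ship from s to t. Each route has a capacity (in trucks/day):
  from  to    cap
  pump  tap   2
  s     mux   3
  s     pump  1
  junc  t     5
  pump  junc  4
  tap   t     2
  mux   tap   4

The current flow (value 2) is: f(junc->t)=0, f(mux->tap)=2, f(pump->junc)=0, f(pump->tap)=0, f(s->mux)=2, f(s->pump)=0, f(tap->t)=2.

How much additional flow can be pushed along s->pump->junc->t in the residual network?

Residual capacities along the path: s->pump: 1, pump->junc: 4, junc->t: 5.
Minimum is 1.

1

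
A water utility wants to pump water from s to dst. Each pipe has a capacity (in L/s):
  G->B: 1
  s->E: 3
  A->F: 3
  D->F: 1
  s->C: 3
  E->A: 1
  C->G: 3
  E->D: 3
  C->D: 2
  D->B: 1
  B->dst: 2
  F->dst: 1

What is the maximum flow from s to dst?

3

Augment s->E->A->F->dst: bottleneck 1. Total 1.
Augment s->E->D->B->dst: bottleneck 1. Total 2.
Augment s->C->G->B->dst: bottleneck 1. Total 3.
No augmenting path remains in the residual graph.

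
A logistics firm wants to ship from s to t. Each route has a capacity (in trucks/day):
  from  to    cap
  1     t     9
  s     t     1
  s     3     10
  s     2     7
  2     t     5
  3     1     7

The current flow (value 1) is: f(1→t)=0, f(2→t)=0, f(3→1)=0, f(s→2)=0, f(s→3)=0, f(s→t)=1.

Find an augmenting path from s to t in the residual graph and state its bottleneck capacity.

Residual along s→2→t: s→2: 7, 2→t: 5.
Bottleneck = min = 5.

s→2→t, bottleneck 5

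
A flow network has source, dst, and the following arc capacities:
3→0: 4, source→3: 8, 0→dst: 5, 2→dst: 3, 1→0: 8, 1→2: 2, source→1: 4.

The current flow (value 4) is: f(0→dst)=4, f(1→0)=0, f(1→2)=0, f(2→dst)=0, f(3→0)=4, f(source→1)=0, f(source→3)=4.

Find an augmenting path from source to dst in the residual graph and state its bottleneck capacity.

source→1→0→dst, bottleneck 1

Residual along source→1→0→dst: source→1: 4, 1→0: 8, 0→dst: 1.
Bottleneck = min = 1.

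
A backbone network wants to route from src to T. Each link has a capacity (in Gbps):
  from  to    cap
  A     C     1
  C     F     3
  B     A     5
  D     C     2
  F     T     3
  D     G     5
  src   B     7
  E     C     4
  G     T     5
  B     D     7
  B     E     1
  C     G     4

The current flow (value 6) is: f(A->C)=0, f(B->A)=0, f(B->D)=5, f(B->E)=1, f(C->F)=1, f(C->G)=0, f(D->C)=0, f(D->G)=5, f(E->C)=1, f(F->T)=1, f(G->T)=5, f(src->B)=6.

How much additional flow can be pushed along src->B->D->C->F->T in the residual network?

Residual capacities along the path: src->B: 1, B->D: 2, D->C: 2, C->F: 2, F->T: 2.
Minimum is 1.

1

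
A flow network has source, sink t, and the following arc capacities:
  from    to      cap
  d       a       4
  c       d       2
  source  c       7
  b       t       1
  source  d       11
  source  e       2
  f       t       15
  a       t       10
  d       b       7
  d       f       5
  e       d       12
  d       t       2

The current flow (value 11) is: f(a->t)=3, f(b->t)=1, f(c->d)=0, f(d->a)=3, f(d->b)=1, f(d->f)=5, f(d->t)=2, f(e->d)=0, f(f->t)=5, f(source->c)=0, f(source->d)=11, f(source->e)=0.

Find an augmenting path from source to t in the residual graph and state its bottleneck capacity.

source->c->d->a->t, bottleneck 1

Residual along source->c->d->a->t: source->c: 7, c->d: 2, d->a: 1, a->t: 7.
Bottleneck = min = 1.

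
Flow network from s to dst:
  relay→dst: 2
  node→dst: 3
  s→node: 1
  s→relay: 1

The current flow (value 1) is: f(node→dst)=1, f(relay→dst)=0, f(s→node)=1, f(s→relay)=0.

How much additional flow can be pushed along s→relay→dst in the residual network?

1

Residual capacities along the path: s→relay: 1, relay→dst: 2.
Minimum is 1.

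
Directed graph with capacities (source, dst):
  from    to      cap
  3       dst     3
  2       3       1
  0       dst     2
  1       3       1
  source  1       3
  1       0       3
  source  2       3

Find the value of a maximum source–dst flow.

4

Augment source→1→0→dst: bottleneck 2. Total 2.
Augment source→1→3→dst: bottleneck 1. Total 3.
Augment source→2→3→dst: bottleneck 1. Total 4.
No augmenting path remains in the residual graph.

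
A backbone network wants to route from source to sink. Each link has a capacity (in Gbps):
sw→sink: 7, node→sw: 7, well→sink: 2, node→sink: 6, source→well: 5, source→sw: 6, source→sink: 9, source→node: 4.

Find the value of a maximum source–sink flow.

Augment source→sink: bottleneck 9. Total 9.
Augment source→well→sink: bottleneck 2. Total 11.
Augment source→node→sink: bottleneck 4. Total 15.
Augment source→sw→sink: bottleneck 6. Total 21.
No augmenting path remains in the residual graph.

21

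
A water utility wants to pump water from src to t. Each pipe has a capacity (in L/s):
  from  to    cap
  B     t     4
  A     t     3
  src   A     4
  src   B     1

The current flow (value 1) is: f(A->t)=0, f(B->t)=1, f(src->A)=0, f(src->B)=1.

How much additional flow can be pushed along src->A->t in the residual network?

3

Residual capacities along the path: src->A: 4, A->t: 3.
Minimum is 3.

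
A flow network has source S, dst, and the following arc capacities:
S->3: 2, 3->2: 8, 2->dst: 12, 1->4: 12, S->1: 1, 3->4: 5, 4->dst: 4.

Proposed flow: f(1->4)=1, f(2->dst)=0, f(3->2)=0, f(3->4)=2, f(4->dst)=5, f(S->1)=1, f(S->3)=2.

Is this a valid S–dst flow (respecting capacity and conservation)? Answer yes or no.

No

Capacity violated on 4->dst: flow 5 > capacity 4.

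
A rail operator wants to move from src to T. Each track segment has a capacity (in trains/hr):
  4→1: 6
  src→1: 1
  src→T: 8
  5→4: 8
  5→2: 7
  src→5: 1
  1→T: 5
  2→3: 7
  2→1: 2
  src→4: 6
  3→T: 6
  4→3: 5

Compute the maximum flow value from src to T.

16

Augment src→T: bottleneck 8. Total 8.
Augment src→1→T: bottleneck 1. Total 9.
Augment src→4→1→T: bottleneck 4. Total 13.
Augment src→4→3→T: bottleneck 2. Total 15.
Augment src→5→2→3→T: bottleneck 1. Total 16.
No augmenting path remains in the residual graph.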